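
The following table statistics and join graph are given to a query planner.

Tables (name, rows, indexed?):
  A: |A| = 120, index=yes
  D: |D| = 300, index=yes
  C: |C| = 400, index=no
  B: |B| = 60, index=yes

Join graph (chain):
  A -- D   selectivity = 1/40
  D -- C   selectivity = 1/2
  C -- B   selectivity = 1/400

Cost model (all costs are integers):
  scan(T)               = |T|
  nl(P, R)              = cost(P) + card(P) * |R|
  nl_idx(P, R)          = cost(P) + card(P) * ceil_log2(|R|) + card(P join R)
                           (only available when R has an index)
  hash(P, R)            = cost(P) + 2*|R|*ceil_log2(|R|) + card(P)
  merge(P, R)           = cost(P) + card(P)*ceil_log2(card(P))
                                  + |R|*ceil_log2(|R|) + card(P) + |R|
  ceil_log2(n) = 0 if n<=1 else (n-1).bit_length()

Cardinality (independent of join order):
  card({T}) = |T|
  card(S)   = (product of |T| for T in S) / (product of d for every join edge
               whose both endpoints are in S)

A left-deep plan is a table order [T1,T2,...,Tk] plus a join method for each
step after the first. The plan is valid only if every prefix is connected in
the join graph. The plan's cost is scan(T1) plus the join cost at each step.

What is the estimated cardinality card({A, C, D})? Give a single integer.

Tables in S: A(120), C(400), D(300)
Edges inside S: A-D(d=40), D-C(d=2)
numerator = 120 * 400 * 300 = 14400000
denominator = 40 * 2 = 80
card(S) = 14400000 / 80 = 180000

180000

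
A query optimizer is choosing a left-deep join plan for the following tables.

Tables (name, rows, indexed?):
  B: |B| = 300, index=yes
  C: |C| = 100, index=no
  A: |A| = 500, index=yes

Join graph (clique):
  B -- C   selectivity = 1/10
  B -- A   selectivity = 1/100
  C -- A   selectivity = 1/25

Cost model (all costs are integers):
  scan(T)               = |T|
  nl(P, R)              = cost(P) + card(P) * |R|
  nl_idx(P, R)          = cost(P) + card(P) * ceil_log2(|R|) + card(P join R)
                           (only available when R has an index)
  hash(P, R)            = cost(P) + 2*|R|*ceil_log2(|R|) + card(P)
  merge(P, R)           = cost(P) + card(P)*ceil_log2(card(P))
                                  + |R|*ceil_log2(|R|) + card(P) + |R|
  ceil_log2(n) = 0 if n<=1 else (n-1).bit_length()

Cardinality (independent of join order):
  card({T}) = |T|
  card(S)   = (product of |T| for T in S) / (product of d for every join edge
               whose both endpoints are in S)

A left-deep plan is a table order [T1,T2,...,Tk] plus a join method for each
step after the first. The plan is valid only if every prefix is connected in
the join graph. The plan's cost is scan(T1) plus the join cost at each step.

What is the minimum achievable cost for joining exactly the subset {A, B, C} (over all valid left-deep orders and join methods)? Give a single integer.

Selinger DP over subsets of {A,B,C}:
  {B}: scan cost=300, card=300
  {C}: scan cost=100, card=100
  {A}: scan cost=500, card=500
  {BC}: card=3000; try (C,hash)→2000, (B,merge)→3900, (B,nl_idx)→4000, (C,merge)→4100, (B,hash)→5600, (B,nl)→30100 …(+1); best=2000 via (C,hash)
  {AB}: card=1500; try (A,nl_idx)→4500, (B,hash)→6400, (B,nl_idx)→6500, (A,merge)→8300, (B,merge)→8500, (A,hash)→9600 …(+2); best=4500 via (A,nl_idx)
  {AC}: card=2000; try (C,hash)→2400, (A,nl_idx)→3000, (A,merge)→5900, (C,merge)→6300, (A,hash)→9200, (A,nl)→50100 …(+1); best=2400 via (C,hash)
  {ABC}: card=600; try (C,hash)→7400, (B,hash)→9800, (A,hash)→14000, (B,nl_idx)→21000, (C,merge)→23300, (B,merge)→29400 …(+5); best=7400 via (C,hash)

7400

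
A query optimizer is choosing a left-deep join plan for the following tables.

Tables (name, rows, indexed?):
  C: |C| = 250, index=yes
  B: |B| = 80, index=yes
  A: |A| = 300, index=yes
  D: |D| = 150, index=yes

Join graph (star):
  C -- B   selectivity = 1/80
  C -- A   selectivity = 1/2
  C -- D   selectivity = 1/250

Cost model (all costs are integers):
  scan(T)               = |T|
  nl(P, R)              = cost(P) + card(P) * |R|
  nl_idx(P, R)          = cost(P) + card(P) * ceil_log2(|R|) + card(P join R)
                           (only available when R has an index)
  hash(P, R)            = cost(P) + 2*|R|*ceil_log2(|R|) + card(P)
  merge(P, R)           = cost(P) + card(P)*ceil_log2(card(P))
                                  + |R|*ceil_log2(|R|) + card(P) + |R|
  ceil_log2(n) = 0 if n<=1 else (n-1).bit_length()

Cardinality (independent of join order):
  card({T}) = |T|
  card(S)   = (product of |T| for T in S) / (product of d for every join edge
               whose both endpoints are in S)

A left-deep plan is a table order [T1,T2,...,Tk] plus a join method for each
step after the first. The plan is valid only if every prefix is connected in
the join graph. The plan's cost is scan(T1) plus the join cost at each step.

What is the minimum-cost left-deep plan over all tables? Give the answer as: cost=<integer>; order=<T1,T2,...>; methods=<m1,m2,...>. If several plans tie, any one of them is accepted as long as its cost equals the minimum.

cost=7050; order=D,C,B,A; methods=nl_idx,nl_idx,merge

Selinger DP (subsets sized 1..n):
  {C}: scan cost=250, card=250
  {B}: scan cost=80, card=80
  {A}: scan cost=300, card=300
  {D}: scan cost=150, card=150
  {BC}: card=250; try (C,nl_idx)→970, (B,hash)→1620, (B,nl_idx)→2250, (C,merge)→2970, (B,merge)→3140, (C,hash)→4160 …(+2); best=970 via (C,nl_idx)
  {AC}: card=37500; try (C,hash)→4600, (A,merge)→5500, (C,merge)→5550, (A,hash)→5900, (A,nl_idx)→40000, (C,nl_idx)→40200 …(+2); best=4600 via (C,hash)
  {CD}: card=150; try (C,nl_idx)→1500, (D,nl_idx)→2400, (D,hash)→2900, (C,merge)→3750, (D,merge)→3850, (C,hash)→4300 …(+2); best=1500 via (C,nl_idx)
  {ABC}: card=37500; try (A,merge)→6220, (A,hash)→6620, (A,nl_idx)→40720, (B,hash)→43220, (A,nl)→75970, (B,nl_idx)→304600 …(+2); best=6220 via (A,merge)
  {BCD}: card=150; try (B,nl_idx)→2700, (B,hash)→2770, (D,nl_idx)→3120, (B,merge)→3490, (D,hash)→3620, (D,merge)→4570 …(+2); best=2700 via (B,nl_idx)
  {ACD}: card=22500; try (A,merge)→5850, (A,hash)→7050, (A,nl_idx)→25350, (D,hash)→44500, (A,nl)→46500, (D,nl_idx)→327100 …(+2); best=5850 via (A,merge)
  {ABCD}: card=22500; try (A,merge)→7050, (A,hash)→8250, (A,nl_idx)→26550, (B,hash)→29470, (D,hash)→46120, (A,nl)→47700 …(+6); best=7050 via (A,merge)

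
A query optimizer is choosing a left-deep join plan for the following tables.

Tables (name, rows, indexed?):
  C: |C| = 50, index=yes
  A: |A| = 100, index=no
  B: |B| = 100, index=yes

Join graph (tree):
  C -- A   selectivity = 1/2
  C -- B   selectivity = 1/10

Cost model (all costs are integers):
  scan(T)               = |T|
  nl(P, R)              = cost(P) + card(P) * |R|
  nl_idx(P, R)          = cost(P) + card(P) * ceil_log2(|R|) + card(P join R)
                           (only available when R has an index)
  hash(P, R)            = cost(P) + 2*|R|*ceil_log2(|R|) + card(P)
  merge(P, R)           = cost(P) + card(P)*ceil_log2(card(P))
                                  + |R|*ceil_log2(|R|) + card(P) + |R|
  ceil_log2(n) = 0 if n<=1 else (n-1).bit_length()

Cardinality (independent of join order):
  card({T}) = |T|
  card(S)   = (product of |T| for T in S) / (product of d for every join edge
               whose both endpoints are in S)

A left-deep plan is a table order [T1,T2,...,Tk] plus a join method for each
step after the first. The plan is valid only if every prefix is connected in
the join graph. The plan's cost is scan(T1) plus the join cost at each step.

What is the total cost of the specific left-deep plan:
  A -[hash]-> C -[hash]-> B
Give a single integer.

step 1: scan A: cost=100, card=100
step 2: join C via hash
    card(P join C) = 100*50/(2) = 2500
    cost = 100 + 2*50*6 + 100 = 800
step 3: join B via hash
    card(P join B) = 2500*100/(10) = 25000
    cost = 800 + 2*100*7 + 2500 = 4700

4700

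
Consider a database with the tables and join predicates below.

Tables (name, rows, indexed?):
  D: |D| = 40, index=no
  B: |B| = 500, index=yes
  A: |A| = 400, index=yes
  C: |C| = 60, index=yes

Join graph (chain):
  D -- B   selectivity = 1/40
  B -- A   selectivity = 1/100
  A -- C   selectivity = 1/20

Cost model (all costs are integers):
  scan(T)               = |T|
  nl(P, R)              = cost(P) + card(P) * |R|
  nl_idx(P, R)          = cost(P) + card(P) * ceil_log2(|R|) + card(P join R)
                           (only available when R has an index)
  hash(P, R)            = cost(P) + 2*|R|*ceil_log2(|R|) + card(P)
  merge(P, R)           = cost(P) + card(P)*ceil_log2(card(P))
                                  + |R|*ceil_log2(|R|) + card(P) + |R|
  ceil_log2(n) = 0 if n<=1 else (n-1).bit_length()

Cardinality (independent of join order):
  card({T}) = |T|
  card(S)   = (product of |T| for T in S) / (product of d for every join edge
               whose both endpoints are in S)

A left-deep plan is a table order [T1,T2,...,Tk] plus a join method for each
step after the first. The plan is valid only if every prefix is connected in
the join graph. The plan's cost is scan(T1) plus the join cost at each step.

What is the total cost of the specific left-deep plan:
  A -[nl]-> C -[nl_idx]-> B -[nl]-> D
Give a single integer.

step 1: scan A: cost=400, card=400
step 2: join C via nl
    card(P join C) = 400*60/(20) = 1200
    cost = 400 + 400*60 = 24400
step 3: join B via nl_idx
    card(P join B) = 1200*500/(100) = 6000
    cost = 24400 + 1200*9 + 6000 = 41200
step 4: join D via nl
    card(P join D) = 6000*40/(40) = 6000
    cost = 41200 + 6000*40 = 281200

281200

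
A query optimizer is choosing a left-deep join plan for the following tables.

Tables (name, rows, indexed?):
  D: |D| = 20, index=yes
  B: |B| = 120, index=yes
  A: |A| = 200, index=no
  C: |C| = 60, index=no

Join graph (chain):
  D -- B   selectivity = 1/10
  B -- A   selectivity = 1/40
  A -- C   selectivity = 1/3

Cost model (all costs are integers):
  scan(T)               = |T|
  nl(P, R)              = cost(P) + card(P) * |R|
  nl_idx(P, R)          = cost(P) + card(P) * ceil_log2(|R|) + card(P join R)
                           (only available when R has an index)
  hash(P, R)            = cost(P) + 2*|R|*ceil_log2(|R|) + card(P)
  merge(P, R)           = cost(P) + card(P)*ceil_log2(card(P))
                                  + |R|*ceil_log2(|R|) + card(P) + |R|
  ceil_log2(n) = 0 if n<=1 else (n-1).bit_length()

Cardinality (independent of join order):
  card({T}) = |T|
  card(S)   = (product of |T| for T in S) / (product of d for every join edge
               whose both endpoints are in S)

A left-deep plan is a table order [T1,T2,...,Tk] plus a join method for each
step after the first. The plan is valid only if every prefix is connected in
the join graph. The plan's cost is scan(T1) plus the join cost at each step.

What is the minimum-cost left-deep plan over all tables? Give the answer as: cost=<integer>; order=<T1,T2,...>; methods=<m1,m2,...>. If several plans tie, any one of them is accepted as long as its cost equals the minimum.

Selinger DP (subsets sized 1..n):
  {D}: scan cost=20, card=20
  {B}: scan cost=120, card=120
  {A}: scan cost=200, card=200
  {C}: scan cost=60, card=60
  {BD}: card=240; try (B,nl_idx)→400, (D,hash)→440, (D,nl_idx)→960, (B,merge)→1100, (D,merge)→1200, (B,hash)→1720 …(+2); best=400 via (B,nl_idx)
  {AB}: card=600; try (B,hash)→2080, (B,nl_idx)→2200, (A,merge)→2880, (B,merge)→2960, (A,hash)→3440, (A,nl)→24120 …(+1); best=2080 via (B,hash)
  {AC}: card=4000; try (C,hash)→1120, (A,merge)→2280, (C,merge)→2420, (A,hash)→3320, (A,nl)→12060, (C,nl)→12200; best=1120 via (C,hash)
  {ABD}: card=1200; try (D,hash)→2880, (A,hash)→3840, (A,merge)→4360, (D,nl_idx)→6280, (D,merge)→8800, (D,nl)→14080 …(+1); best=2880 via (D,hash)
  {ABC}: card=12000; try (C,hash)→3400, (B,hash)→6800, (C,merge)→9100, (C,nl)→38080, (B,nl_idx)→41120, (B,merge)→54080 …(+1); best=3400 via (C,hash)
  {ABCD}: card=24000; try (C,hash)→4800, (D,hash)→15600, (C,merge)→17700, (C,nl)→74880, (D,nl_idx)→87400, (D,merge)→183520 …(+1); best=4800 via (C,hash)

cost=4800; order=A,B,D,C; methods=hash,hash,hash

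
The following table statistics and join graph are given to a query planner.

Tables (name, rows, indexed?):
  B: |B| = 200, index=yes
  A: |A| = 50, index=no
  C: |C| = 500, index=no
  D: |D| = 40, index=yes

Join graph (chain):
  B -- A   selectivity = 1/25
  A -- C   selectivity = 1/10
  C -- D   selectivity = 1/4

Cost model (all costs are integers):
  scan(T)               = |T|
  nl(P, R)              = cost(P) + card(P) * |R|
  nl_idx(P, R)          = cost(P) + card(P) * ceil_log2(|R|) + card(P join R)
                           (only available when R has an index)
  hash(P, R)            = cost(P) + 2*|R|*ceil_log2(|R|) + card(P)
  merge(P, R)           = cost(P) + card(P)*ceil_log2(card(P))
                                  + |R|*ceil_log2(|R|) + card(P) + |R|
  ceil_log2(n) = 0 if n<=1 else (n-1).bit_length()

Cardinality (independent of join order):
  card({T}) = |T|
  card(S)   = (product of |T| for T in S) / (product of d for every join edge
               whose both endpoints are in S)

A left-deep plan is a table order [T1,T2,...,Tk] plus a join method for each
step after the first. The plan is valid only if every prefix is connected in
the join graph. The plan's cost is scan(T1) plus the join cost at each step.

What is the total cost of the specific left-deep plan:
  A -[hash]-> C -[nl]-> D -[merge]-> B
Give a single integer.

510900

step 1: scan A: cost=50, card=50
step 2: join C via hash
    card(P join C) = 50*500/(10) = 2500
    cost = 50 + 2*500*9 + 50 = 9100
step 3: join D via nl
    card(P join D) = 2500*40/(4) = 25000
    cost = 9100 + 2500*40 = 109100
step 4: join B via merge
    card(P join B) = 25000*200/(25) = 200000
    cost = 109100 + 25000*15 + 200*8 + 25000 + 200 = 510900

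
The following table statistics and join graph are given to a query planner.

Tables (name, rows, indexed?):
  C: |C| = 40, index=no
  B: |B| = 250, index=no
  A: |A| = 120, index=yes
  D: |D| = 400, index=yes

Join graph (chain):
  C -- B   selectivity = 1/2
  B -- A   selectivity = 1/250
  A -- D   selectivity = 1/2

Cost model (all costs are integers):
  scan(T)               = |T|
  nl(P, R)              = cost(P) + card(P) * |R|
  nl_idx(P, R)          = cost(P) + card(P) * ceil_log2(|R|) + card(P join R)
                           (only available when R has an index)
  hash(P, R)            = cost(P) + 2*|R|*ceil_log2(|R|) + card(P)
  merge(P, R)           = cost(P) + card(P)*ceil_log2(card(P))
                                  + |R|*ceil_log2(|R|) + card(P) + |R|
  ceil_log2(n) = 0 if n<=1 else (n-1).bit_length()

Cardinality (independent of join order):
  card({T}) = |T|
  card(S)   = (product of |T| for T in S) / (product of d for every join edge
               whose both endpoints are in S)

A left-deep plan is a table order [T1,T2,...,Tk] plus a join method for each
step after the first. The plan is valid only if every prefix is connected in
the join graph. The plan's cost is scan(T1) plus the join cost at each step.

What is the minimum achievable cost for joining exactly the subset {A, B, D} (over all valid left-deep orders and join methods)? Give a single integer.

7080

Selinger DP over subsets of {A,B,D}:
  {B}: scan cost=250, card=250
  {A}: scan cost=120, card=120
  {D}: scan cost=400, card=400
  {AB}: card=120; try (A,nl_idx)→2120, (A,hash)→2180, (B,merge)→3330, (A,merge)→3460, (B,hash)→4240, (B,nl)→30120 …(+1); best=2120 via (A,nl_idx)
  {AD}: card=24000; try (A,hash)→2480, (D,merge)→5080, (A,merge)→5360, (D,hash)→7440, (D,nl_idx)→25200, (A,nl_idx)→27200 …(+2); best=2480 via (A,hash)
  {ABD}: card=24000; try (D,merge)→7080, (D,hash)→9440, (D,nl_idx)→27200, (B,hash)→30480, (D,nl)→50120, (B,merge)→388730 …(+1); best=7080 via (D,merge)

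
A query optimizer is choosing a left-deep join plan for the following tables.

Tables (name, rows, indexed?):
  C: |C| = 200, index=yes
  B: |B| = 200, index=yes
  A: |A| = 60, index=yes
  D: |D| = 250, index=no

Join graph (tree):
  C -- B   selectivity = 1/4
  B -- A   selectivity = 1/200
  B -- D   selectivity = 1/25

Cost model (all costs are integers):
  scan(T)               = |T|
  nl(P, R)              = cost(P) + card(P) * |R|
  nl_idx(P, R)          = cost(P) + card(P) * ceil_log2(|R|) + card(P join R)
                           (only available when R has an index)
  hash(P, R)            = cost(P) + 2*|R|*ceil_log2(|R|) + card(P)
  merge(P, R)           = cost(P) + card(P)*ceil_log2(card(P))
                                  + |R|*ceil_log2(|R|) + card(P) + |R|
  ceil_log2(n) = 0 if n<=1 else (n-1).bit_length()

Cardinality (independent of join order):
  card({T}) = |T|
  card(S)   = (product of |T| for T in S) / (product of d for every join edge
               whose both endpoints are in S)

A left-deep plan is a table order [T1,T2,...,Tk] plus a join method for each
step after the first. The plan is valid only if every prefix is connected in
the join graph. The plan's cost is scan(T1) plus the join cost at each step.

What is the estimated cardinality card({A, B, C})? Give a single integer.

3000

Tables in S: A(60), B(200), C(200)
Edges inside S: C-B(d=4), B-A(d=200)
numerator = 60 * 200 * 200 = 2400000
denominator = 4 * 200 = 800
card(S) = 2400000 / 800 = 3000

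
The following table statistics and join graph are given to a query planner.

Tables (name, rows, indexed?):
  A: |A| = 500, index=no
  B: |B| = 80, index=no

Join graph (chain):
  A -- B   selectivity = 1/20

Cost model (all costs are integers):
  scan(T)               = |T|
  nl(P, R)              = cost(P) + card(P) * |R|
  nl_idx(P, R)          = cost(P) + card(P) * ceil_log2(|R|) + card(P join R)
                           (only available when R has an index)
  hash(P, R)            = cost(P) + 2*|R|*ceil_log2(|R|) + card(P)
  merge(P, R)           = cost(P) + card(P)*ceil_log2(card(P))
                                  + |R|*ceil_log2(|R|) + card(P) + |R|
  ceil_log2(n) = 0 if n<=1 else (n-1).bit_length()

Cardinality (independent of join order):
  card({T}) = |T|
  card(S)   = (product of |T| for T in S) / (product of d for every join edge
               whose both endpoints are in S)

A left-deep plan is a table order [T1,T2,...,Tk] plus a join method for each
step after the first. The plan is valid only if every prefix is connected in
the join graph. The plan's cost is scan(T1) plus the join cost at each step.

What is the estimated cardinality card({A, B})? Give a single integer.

Tables in S: A(500), B(80)
Edges inside S: A-B(d=20)
numerator = 500 * 80 = 40000
denominator = 20 = 20
card(S) = 40000 / 20 = 2000

2000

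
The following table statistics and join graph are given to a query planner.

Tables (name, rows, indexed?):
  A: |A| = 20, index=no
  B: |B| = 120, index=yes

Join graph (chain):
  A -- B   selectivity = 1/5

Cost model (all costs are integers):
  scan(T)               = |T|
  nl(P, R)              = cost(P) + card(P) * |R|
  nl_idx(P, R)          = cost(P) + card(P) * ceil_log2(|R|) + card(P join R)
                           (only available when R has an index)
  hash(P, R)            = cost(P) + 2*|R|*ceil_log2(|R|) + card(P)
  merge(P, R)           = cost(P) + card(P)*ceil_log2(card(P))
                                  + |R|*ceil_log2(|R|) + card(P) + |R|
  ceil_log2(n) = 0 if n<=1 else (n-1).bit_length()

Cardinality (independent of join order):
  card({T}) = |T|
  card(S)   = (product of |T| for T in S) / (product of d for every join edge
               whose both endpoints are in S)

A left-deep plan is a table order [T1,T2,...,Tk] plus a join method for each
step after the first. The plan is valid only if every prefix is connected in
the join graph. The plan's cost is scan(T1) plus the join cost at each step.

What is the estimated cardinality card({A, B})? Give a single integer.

Tables in S: A(20), B(120)
Edges inside S: A-B(d=5)
numerator = 20 * 120 = 2400
denominator = 5 = 5
card(S) = 2400 / 5 = 480

480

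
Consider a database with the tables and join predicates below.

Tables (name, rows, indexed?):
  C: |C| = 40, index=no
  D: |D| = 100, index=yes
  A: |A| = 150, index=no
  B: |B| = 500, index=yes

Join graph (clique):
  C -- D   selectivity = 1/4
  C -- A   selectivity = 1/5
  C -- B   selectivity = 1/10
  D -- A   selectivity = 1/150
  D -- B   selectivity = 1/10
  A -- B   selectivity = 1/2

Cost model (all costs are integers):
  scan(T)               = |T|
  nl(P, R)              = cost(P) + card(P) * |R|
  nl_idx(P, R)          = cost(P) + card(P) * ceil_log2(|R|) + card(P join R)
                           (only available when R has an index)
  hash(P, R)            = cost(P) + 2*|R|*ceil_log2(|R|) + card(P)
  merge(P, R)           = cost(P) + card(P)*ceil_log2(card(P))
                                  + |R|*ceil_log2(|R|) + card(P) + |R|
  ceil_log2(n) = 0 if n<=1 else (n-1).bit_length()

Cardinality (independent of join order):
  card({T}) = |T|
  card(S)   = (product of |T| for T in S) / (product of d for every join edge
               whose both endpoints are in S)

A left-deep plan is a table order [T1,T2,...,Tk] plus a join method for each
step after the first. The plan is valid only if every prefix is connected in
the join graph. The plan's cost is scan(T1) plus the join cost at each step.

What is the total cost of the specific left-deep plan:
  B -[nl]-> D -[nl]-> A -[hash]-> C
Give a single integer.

step 1: scan B: cost=500, card=500
step 2: join D via nl
    card(P join D) = 500*100/(10) = 5000
    cost = 500 + 500*100 = 50500
step 3: join A via nl
    card(P join A) = 5000*150/(150*2) = 2500
    cost = 50500 + 5000*150 = 800500
step 4: join C via hash
    card(P join C) = 2500*40/(4*5*10) = 500
    cost = 800500 + 2*40*6 + 2500 = 803480

803480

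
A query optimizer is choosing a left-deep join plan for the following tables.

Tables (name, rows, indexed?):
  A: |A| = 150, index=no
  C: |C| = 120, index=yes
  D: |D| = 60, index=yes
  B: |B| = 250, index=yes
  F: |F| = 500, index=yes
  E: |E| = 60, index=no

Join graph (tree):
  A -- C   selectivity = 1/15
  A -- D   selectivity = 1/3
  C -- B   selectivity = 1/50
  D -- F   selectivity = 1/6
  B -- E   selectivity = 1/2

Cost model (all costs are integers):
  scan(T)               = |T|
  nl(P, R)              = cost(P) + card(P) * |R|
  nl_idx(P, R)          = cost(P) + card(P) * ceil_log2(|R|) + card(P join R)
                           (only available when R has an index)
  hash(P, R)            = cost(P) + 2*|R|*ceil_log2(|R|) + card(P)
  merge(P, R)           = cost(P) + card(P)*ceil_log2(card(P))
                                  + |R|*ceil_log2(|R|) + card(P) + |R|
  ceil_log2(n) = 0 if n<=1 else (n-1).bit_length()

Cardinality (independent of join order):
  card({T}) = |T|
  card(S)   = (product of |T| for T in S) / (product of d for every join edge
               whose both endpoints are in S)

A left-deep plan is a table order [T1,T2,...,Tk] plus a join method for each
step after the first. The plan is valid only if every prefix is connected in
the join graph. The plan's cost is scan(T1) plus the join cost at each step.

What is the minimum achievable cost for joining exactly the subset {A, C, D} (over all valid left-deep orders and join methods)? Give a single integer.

3900

Selinger DP over subsets of {A,C,D}:
  {A}: scan cost=150, card=150
  {C}: scan cost=120, card=120
  {D}: scan cost=60, card=60
  {AC}: card=1200; try (C,hash)→1980, (C,nl_idx)→2400, (A,merge)→2430, (C,merge)→2460, (A,hash)→2640, (A,nl)→18120 …(+1); best=1980 via (C,hash)
  {AD}: card=3000; try (D,hash)→1020, (A,merge)→1830, (D,merge)→1920, (A,hash)→2520, (D,nl_idx)→4050, (A,nl)→9060 …(+1); best=1020 via (D,hash)
  {ACD}: card=24000; try (D,hash)→3900, (C,hash)→5700, (D,merge)→16800, (D,nl_idx)→33180, (C,merge)→40980, (C,nl_idx)→46020 …(+2); best=3900 via (D,hash)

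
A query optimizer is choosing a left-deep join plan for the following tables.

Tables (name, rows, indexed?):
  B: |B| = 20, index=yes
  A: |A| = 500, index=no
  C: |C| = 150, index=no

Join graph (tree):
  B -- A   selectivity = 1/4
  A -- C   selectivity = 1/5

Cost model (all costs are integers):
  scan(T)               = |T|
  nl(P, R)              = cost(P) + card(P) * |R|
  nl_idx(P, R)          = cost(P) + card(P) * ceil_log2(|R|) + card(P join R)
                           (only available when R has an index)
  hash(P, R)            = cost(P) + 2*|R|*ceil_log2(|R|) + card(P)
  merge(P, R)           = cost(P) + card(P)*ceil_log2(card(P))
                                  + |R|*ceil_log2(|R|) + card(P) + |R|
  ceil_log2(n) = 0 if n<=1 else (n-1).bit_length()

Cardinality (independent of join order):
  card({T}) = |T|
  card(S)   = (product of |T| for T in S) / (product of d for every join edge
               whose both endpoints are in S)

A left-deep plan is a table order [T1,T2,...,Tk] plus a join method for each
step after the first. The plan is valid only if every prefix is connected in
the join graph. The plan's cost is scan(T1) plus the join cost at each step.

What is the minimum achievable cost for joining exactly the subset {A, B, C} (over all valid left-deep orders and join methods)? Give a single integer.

Selinger DP over subsets of {A,B,C}:
  {B}: scan cost=20, card=20
  {A}: scan cost=500, card=500
  {C}: scan cost=150, card=150
  {AB}: card=2500; try (B,hash)→1200, (A,merge)→5140, (B,nl_idx)→5500, (B,merge)→5620, (A,hash)→9040, (A,nl)→10020 …(+1); best=1200 via (B,hash)
  {AC}: card=15000; try (C,hash)→3400, (A,merge)→6500, (C,merge)→6850, (A,hash)→9300, (A,nl)→75150, (C,nl)→75500; best=3400 via (C,hash)
  {ABC}: card=75000; try (C,hash)→6100, (B,hash)→18600, (C,merge)→35050, (B,nl_idx)→153400, (B,merge)→228520, (B,nl)→303400 …(+1); best=6100 via (C,hash)

6100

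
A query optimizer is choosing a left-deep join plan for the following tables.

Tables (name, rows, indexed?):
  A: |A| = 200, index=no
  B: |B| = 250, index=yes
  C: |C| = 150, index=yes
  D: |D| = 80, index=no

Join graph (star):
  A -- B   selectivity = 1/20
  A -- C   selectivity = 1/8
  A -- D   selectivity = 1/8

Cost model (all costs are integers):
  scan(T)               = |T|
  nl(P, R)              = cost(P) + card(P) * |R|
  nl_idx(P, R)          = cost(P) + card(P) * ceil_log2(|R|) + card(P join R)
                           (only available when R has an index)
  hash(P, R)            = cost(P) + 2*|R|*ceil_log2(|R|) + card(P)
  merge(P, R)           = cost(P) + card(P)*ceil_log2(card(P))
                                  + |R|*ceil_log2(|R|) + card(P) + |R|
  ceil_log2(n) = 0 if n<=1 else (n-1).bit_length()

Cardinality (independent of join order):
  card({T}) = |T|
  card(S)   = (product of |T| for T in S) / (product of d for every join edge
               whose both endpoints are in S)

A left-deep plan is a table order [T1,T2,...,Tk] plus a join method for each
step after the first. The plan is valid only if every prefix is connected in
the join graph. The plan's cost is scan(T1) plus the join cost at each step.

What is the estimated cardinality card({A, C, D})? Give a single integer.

37500

Tables in S: A(200), C(150), D(80)
Edges inside S: A-C(d=8), A-D(d=8)
numerator = 200 * 150 * 80 = 2400000
denominator = 8 * 8 = 64
card(S) = 2400000 / 64 = 37500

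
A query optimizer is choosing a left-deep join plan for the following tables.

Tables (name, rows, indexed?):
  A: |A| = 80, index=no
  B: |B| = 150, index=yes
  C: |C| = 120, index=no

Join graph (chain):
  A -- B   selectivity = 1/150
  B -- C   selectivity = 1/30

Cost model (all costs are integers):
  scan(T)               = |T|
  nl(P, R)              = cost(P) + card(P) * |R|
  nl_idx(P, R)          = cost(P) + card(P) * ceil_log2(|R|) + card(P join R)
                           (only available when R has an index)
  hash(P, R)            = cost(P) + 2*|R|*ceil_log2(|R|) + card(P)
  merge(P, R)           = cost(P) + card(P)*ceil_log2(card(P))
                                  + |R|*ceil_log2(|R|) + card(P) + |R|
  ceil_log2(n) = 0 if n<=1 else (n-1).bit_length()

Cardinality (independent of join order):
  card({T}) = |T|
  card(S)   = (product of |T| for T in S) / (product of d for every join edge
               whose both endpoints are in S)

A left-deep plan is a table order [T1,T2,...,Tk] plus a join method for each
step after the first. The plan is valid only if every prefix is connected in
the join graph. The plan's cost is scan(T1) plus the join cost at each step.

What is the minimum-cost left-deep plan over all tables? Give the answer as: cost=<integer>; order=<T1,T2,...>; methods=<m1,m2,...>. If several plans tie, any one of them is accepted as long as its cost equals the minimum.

Selinger DP (subsets sized 1..n):
  {A}: scan cost=80, card=80
  {B}: scan cost=150, card=150
  {C}: scan cost=120, card=120
  {AB}: card=80; try (B,nl_idx)→800, (A,hash)→1420, (B,merge)→2070, (A,merge)→2140, (B,hash)→2560, (B,nl)→12080 …(+1); best=800 via (B,nl_idx)
  {BC}: card=600; try (B,nl_idx)→1680, (C,hash)→1980, (B,merge)→2430, (C,merge)→2460, (B,hash)→2640, (B,nl)→18120 …(+1); best=1680 via (B,nl_idx)
  {ABC}: card=320; try (C,merge)→2400, (C,hash)→2560, (A,hash)→3400, (A,merge)→8920, (C,nl)→10400, (A,nl)→49680; best=2400 via (C,merge)

cost=2400; order=A,B,C; methods=nl_idx,merge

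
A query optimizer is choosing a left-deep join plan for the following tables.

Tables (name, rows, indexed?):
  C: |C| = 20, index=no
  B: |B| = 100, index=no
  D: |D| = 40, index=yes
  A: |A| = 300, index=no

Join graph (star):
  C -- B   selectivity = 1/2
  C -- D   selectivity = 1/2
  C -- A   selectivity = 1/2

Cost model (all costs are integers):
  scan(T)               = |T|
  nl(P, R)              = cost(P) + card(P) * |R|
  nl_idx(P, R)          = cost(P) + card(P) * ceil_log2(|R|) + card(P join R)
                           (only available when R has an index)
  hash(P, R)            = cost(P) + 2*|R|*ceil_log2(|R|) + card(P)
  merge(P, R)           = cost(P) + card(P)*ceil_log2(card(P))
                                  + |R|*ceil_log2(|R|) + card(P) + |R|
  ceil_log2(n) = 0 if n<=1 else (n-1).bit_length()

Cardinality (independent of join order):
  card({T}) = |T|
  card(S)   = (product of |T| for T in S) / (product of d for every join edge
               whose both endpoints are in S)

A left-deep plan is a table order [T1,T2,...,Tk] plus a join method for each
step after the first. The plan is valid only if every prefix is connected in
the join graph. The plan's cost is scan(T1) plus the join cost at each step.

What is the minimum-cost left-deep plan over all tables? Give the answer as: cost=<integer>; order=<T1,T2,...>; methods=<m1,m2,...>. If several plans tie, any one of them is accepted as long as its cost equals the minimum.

cost=27280; order=B,C,D,A; methods=hash,hash,hash

Selinger DP (subsets sized 1..n):
  {C}: scan cost=20, card=20
  {B}: scan cost=100, card=100
  {D}: scan cost=40, card=40
  {A}: scan cost=300, card=300
  {BC}: card=1000; try (C,hash)→400, (B,merge)→940, (C,merge)→1020, (B,hash)→1440, (B,nl)→2020, (C,nl)→2100; best=400 via (C,hash)
  {CD}: card=400; try (C,hash)→280, (D,merge)→420, (C,merge)→440, (D,hash)→520, (D,nl_idx)→540, (D,nl)→820 …(+1); best=280 via (C,hash)
  {AC}: card=3000; try (C,hash)→800, (A,merge)→3140, (C,merge)→3420, (A,hash)→5440, (A,nl)→6020, (C,nl)→6300; best=800 via (C,hash)
  {BCD}: card=20000; try (D,hash)→1880, (B,hash)→2080, (B,merge)→5080, (D,merge)→11680, (D,nl_idx)→26400, (B,nl)→40280 …(+1); best=1880 via (D,hash)
  {ABC}: card=150000; try (B,hash)→5200, (A,hash)→6800, (A,merge)→14400, (B,merge)→40600, (A,nl)→300400, (B,nl)→300800; best=5200 via (B,hash)
  {ACD}: card=60000; try (D,hash)→4280, (A,hash)→6080, (A,merge)→7280, (D,merge)→40080, (D,nl_idx)→78800, (A,nl)→120280 …(+1); best=4280 via (D,hash)
  {ABCD}: card=3000000; try (A,hash)→27280, (B,hash)→65680, (D,hash)→155680, (A,merge)→324880, (B,merge)→1025080, (D,merge)→2855480 …(+4); best=27280 via (A,hash)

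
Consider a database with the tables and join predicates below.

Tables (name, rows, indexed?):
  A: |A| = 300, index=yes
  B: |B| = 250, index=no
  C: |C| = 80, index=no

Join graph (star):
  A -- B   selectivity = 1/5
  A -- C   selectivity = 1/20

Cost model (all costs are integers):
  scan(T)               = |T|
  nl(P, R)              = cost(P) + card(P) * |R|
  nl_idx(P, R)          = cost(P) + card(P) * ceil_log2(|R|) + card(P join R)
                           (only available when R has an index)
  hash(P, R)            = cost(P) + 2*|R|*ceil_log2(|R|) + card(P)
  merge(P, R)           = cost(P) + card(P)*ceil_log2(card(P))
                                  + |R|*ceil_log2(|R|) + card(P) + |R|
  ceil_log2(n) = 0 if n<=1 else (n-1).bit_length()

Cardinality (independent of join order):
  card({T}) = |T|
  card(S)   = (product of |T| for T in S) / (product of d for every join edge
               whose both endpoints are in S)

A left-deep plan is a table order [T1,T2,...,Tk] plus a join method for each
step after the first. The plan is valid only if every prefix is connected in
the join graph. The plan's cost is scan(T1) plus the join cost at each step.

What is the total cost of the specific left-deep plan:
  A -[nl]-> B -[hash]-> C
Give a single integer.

91420

step 1: scan A: cost=300, card=300
step 2: join B via nl
    card(P join B) = 300*250/(5) = 15000
    cost = 300 + 300*250 = 75300
step 3: join C via hash
    card(P join C) = 15000*80/(20) = 60000
    cost = 75300 + 2*80*7 + 15000 = 91420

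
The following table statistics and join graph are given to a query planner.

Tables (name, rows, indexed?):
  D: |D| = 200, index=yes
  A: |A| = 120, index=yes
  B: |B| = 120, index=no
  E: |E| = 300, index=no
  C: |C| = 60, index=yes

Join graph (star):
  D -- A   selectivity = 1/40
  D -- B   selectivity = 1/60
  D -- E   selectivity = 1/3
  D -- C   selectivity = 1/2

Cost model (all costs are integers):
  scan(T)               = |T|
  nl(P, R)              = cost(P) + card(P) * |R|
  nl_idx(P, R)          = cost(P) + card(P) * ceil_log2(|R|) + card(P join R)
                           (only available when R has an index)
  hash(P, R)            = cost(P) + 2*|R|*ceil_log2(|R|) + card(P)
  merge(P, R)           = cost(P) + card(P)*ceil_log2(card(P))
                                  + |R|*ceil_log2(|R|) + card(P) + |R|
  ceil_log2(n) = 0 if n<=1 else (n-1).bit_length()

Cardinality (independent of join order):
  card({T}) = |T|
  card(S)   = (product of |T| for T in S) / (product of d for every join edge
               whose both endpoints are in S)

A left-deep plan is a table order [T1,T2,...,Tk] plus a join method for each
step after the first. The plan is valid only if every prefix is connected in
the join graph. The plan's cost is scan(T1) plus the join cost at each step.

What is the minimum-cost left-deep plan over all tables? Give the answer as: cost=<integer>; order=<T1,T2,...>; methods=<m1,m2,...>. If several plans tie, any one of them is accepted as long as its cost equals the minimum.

cost=46880; order=B,D,A,C,E; methods=nl_idx,hash,hash,hash

Selinger DP (subsets sized 1..n):
  {D}: scan cost=200, card=200
  {A}: scan cost=120, card=120
  {B}: scan cost=120, card=120
  {E}: scan cost=300, card=300
  {C}: scan cost=60, card=60
  {AD}: card=600; try (D,nl_idx)→1680, (A,hash)→2080, (A,nl_idx)→2200, (D,merge)→2880, (A,merge)→2960, (D,hash)→3440 …(+2); best=1680 via (D,nl_idx)
  {BD}: card=400; try (D,nl_idx)→1480, (B,hash)→2080, (D,merge)→2880, (B,merge)→2960, (D,hash)→3440, (D,nl)→24120 …(+1); best=1480 via (D,nl_idx)
  {DE}: card=20000; try (D,hash)→3800, (E,merge)→5000, (D,merge)→5100, (E,hash)→5800, (D,nl_idx)→22700, (E,nl)→60200 …(+1); best=3800 via (D,hash)
  {CD}: card=6000; try (C,hash)→1120, (D,merge)→2280, (C,merge)→2420, (D,hash)→3320, (D,nl_idx)→6540, (C,nl_idx)→7400 …(+2); best=1120 via (C,hash)
  {ABD}: card=1200; try (A,hash)→3560, (B,hash)→3960, (A,nl_idx)→5480, (A,merge)→6440, (B,merge)→9240, (A,nl)→49480 …(+1); best=3560 via (A,hash)
  {ADE}: card=60000; try (E,hash)→7680, (E,merge)→11280, (A,hash)→25480, (E,nl)→181680, (A,nl_idx)→203800, (A,merge)→324760 …(+1); best=7680 via (E,hash)
  {ACD}: card=18000; try (C,hash)→3000, (C,merge)→8700, (A,hash)→8800, (C,nl_idx)→23280, (C,nl)→37680, (A,nl_idx)→61120 …(+2); best=3000 via (C,hash)
  {BDE}: card=40000; try (E,hash)→7280, (E,merge)→8480, (B,hash)→25480, (E,nl)→121480, (B,merge)→324760, (B,nl)→2403800; best=7280 via (E,hash)
  {BCD}: card=12000; try (C,hash)→2600, (C,merge)→5900, (B,hash)→8800, (C,nl_idx)→15880, (C,nl)→25480, (B,merge)→86080 …(+1); best=2600 via (C,hash)
  {CDE}: card=600000; try (E,hash)→12520, (C,hash)→24520, (E,merge)→88120, (C,merge)→324220, (C,nl_idx)→723800, (C,nl)→1203800 …(+1); best=12520 via (E,hash)
  {ABDE}: card=120000; try (E,hash)→10160, (E,merge)→20960, (A,hash)→48960, (B,hash)→69360, (E,nl)→363560, (A,nl_idx)→407280 …(+4); best=10160 via (E,hash)
  {ABCD}: card=36000; try (C,hash)→5480, (A,hash)→16280, (C,merge)→18380, (B,hash)→22680, (C,nl_idx)→46760, (C,nl)→75560 …(+5); best=5480 via (C,hash)
  {ACDE}: card=1800000; try (E,hash)→26400, (C,hash)→68400, (E,merge)→294000, (A,hash)→614200, (C,merge)→1028100, (C,nl_idx)→2167680 …(+5); best=26400 via (E,hash)
  {BCDE}: card=1200000; try (E,hash)→20000, (C,hash)→48000, (E,merge)→185600, (B,hash)→614200, (C,merge)→687700, (C,nl_idx)→1447280 …(+4); best=20000 via (E,hash)
  {ABCDE}: card=3600000; try (E,hash)→46880, (C,hash)→130880, (E,merge)→620480, (A,hash)→1221680, (B,hash)→1828080, (C,merge)→2170580 …(+8); best=46880 via (E,hash)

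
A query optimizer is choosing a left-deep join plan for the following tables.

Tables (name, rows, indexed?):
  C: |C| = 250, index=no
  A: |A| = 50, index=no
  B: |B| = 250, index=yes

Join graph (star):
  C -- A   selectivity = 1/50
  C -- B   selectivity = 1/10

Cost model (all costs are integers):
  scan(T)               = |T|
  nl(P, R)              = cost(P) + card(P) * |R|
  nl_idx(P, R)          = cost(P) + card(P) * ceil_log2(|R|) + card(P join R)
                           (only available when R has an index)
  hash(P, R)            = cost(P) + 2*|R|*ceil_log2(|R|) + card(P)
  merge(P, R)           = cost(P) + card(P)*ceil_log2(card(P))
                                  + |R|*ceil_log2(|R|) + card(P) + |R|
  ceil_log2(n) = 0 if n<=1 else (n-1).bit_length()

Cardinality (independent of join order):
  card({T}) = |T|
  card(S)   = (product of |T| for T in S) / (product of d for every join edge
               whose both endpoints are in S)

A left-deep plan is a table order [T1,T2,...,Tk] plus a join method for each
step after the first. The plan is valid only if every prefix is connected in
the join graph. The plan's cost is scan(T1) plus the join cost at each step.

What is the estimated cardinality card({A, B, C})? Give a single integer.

6250

Tables in S: A(50), B(250), C(250)
Edges inside S: C-A(d=50), C-B(d=10)
numerator = 50 * 250 * 250 = 3125000
denominator = 50 * 10 = 500
card(S) = 3125000 / 500 = 6250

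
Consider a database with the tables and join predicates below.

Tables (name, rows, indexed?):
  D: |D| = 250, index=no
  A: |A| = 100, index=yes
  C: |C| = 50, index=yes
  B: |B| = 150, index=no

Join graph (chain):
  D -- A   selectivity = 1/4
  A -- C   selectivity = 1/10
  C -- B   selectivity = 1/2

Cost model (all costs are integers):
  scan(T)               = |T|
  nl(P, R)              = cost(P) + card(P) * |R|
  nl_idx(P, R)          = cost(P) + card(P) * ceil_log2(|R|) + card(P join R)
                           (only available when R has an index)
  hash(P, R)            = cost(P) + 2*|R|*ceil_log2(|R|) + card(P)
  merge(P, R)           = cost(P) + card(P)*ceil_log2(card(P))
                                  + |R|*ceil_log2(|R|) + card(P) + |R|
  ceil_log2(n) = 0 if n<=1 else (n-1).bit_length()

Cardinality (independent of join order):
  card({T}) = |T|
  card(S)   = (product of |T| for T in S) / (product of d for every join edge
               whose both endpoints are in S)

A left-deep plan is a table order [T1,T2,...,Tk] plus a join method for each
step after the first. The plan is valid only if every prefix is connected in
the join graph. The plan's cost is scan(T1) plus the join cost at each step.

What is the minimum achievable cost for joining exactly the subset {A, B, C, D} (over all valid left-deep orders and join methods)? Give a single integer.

Selinger DP over subsets of {A,B,C,D}:
  {D}: scan cost=250, card=250
  {A}: scan cost=100, card=100
  {C}: scan cost=50, card=50
  {B}: scan cost=150, card=150
  {AD}: card=6250; try (A,hash)→1900, (D,merge)→3150, (A,merge)→3300, (D,hash)→4200, (A,nl_idx)→8250, (D,nl)→25100 …(+1); best=1900 via (A,hash)
  {AC}: card=500; try (C,hash)→800, (A,nl_idx)→900, (C,nl_idx)→1200, (A,merge)→1200, (C,merge)→1250, (A,hash)→1500 …(+2); best=800 via (C,hash)
  {BC}: card=3750; try (C,hash)→900, (B,merge)→1750, (C,merge)→1850, (B,hash)→2500, (C,nl_idx)→4800, (B,nl)→7550 …(+1); best=900 via (C,hash)
  {ACD}: card=31250; try (D,hash)→5300, (D,merge)→8050, (C,hash)→8750, (C,nl_idx)→70650, (C,merge)→89750, (D,nl)→125800 …(+1); best=5300 via (D,hash)
  {ABC}: card=37500; try (B,hash)→3700, (A,hash)→6050, (B,merge)→7150, (A,merge)→50450, (A,nl_idx)→64650, (B,nl)→75800 …(+1); best=3700 via (B,hash)
  {ABCD}: card=2343750; try (B,hash)→38950, (D,hash)→45200, (B,merge)→506650, (D,merge)→643450, (B,nl)→4692800, (D,nl)→9378700; best=38950 via (B,hash)

38950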